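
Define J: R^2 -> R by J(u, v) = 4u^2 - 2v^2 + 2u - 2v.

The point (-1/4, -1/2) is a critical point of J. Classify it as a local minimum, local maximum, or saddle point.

The Hessian of J is constant: H = [[8, 0], [0, -4]].
det(H) = 8·(-4) − 0² = -32.
Since det(H) < 0, H is indefinite and the critical point is a saddle point.

saddle point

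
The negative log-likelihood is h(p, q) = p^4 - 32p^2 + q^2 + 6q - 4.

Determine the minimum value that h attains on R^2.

h(p,q) separates as A(p) + B(q) − 4, so its minimum is min A + min B − 4.
A'(p) = 4p(p - 4)(p + 4) vanishes at p ∈ {-4, 0, 4}; B'(q) = 2q + 6 vanishes at q ∈ {-3}.
Local minima of A (where A''>0): A(-4)=-256, A(4)=-256. Local minima of B: B(-3)=-9.
So the global minimum of h is A(-4) + B(-3) − 4 = -256 − 9 − 4 = -269, attained at (-4, -3).

-269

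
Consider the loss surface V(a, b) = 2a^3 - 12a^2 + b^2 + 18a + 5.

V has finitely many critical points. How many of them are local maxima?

0

V separates as a function of a plus a function of b, so ∇V=0 decouples.
∂V/∂a = 6(a - 3)(a - 1) = 0 at a ∈ {1, 3}; ∂V/∂b = 2b = 0 at b ∈ {0}.
The Hessian is diagonal: diag(V_aa, V_bb). Second derivatives: V_aa(1)=-12, V_aa(3)=12; V_bb(0)=2.
Local maxima occur where both diagonal entries negative: none. Count: 0.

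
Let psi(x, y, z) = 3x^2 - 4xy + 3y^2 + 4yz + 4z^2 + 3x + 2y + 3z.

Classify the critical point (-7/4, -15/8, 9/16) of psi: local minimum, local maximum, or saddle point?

local minimum

The Hessian is constant: H = [[6, -4, 0], [-4, 6, 4], [0, 4, 8]].
Leading principal minors: Δ₁ = 6, Δ₂ = 20, Δ₃ = 64.
All leading minors are positive, so H is positive definite: a local minimum.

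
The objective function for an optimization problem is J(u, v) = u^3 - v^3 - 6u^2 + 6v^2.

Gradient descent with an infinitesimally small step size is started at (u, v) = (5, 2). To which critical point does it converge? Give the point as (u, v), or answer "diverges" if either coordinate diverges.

J is separable, so gradient descent decouples: u follows -∂J/∂u, v follows -∂J/∂v.
∂J/∂u = 3u(u - 4); at u=5 this is 15, so u decreases.
∂J/∂v = -3v(v - 4); at v=2 this is 12, so v decreases.
u converges to its nearest critical value 4 (a local min of the u-part); v converges to 0. The iterate converges to (4, 0).

(4, 0)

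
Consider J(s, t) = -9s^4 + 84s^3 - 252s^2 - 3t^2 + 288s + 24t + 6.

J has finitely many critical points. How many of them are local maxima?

2

J separates as a function of s plus a function of t, so ∇J=0 decouples.
∂J/∂s = -36(s - 4)(s - 2)(s - 1) = 0 at s ∈ {1, 2, 4}; ∂J/∂t = -6(t - 4) = 0 at t ∈ {4}.
The Hessian is diagonal: diag(J_ss, J_tt). Second derivatives: J_ss(1)=-108, J_ss(2)=72, J_ss(4)=-216; J_tt(4)=-6.
Local maxima occur where both diagonal entries negative: (1, 4), (4, 4). Count: 2.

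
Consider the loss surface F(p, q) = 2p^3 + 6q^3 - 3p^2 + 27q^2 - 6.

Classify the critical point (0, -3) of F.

local maximum

The mixed partial ∂²F/∂p∂q is 0, so the Hessian at any point is diag(F_pp, F_qq) = diag(6(2p - 1), 18(2q + 3)).
At (0, -3): H = diag(-6, -54).
Both eigenvalues are negative, so H is negative definite: a local maximum.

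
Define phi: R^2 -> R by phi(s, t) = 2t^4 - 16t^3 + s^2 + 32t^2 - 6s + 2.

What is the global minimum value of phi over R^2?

-7

phi(s,t) separates as P(s) + Q(t) + 2, so its minimum is min P + min Q + 2.
P'(s) = 2s - 6 vanishes at s ∈ {3}; Q'(t) = 8t(t - 4)(t - 2) vanishes at t ∈ {0, 2, 4}.
Local minima of P (where P''>0): P(3)=-9. Local minima of Q: Q(0)=0, Q(4)=0.
So the global minimum of phi is P(3) + Q(0) + 2 = -9 + 0 + 2 = -7, attained at (3, 0).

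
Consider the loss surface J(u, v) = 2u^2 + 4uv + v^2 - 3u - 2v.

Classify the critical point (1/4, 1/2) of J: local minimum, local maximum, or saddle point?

saddle point

The Hessian of J is constant: H = [[4, 4], [4, 2]].
det(H) = 4·2 − 4² = -8.
Since det(H) < 0, H is indefinite and the critical point is a saddle point.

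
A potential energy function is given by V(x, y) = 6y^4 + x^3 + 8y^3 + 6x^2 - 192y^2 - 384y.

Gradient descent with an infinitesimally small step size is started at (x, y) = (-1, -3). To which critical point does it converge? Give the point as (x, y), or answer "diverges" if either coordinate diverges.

(0, -4)

V is separable, so gradient descent decouples: x follows -∂V/∂x, y follows -∂V/∂y.
∂V/∂x = 3x(x + 4); at x=-1 this is -9, so x increases.
∂V/∂y = 24(y - 4)(y + 1)(y + 4); at y=-3 this is 336, so y decreases.
x converges to its nearest critical value 0 (a local min of the x-part); y converges to -4. The iterate converges to (0, -4).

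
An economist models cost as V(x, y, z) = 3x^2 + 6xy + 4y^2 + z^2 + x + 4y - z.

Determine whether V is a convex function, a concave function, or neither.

V is quadratic, so its Hessian is the constant matrix H = [[6, 6, 0], [6, 8, 0], [0, 0, 2]].
Leading principal minors: 6, 12, 24.
All positive ⇒ H ≻ 0 ⇒ convex.

convex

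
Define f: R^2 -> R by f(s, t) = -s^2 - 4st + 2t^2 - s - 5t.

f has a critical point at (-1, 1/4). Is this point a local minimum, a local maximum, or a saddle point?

The Hessian of f is constant: H = [[-2, -4], [-4, 4]].
det(H) = (-2)·4 − (-4)² = -24.
Since det(H) < 0, H is indefinite and the critical point is a saddle point.

saddle point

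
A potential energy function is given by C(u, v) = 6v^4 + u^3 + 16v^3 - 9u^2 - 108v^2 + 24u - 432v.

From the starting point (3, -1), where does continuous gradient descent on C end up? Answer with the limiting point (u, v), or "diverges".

(4, 3)

C is separable, so gradient descent decouples: u follows -∂C/∂u, v follows -∂C/∂v.
∂C/∂u = 3(u - 4)(u - 2); at u=3 this is -3, so u increases.
∂C/∂v = 24(v - 3)(v + 2)(v + 3); at v=-1 this is -192, so v increases.
u converges to its nearest critical value 4 (a local min of the u-part); v converges to 3. The iterate converges to (4, 3).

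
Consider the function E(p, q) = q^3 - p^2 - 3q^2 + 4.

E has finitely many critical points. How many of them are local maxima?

1

E separates as a function of p plus a function of q, so ∇E=0 decouples.
∂E/∂p = -2p = 0 at p ∈ {0}; ∂E/∂q = 3q(q - 2) = 0 at q ∈ {0, 2}.
The Hessian is diagonal: diag(E_pp, E_qq). Second derivatives: E_pp(0)=-2; E_qq(0)=-6, E_qq(2)=6.
Local maxima occur where both diagonal entries negative: (0, 0). Count: 1.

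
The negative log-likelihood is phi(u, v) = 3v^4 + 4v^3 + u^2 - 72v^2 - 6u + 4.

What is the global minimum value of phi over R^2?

phi(u,v) separates as P(u) + Q(v) + 4, so its minimum is min P + min Q + 4.
P'(u) = 2u - 6 vanishes at u ∈ {3}; Q'(v) = 12v(v - 3)(v + 4) vanishes at v ∈ {-4, 0, 3}.
Local minima of P (where P''>0): P(3)=-9. Local minima of Q: Q(-4)=-640, Q(3)=-297.
So the global minimum of phi is P(3) + Q(-4) + 4 = -9 − 640 + 4 = -645, attained at (3, -4).

-645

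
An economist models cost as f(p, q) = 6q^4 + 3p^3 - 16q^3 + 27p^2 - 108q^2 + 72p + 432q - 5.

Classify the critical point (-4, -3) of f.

The mixed partial ∂²f/∂p∂q is 0, so the Hessian at any point is diag(f_pp, f_qq) = diag(18(p + 3), 24(3q^2 - 4q - 9)).
At (-4, -3): H = diag(-18, 720).
The eigenvalues have opposite signs, so H is indefinite: a saddle point.

saddle point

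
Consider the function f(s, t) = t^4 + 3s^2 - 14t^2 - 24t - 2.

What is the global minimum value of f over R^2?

-119

f(s,t) separates as P(s) + Q(t) − 2, so its minimum is min P + min Q − 2.
P'(s) = 6s vanishes at s ∈ {0}; Q'(t) = 4(t - 3)(t + 1)(t + 2) vanishes at t ∈ {-2, -1, 3}.
Local minima of P (where P''>0): P(0)=0. Local minima of Q: Q(-2)=8, Q(3)=-117.
So the global minimum of f is P(0) + Q(3) − 2 = 0 − 117 − 2 = -119, attained at (0, 3).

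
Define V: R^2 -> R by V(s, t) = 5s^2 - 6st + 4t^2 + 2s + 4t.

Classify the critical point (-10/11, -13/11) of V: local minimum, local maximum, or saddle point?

The Hessian of V is constant: H = [[10, -6], [-6, 8]].
det(H) = 10·8 − (-6)² = 44.
det(H) > 0 and tr(H) = 18 > 0, so H is positive definite and the point is a local minimum.

local minimum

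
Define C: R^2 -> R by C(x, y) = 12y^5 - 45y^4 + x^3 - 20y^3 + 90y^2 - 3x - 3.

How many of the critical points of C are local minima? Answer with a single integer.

2

C separates as a function of x plus a function of y, so ∇C=0 decouples.
∂C/∂x = 3(x - 1)(x + 1) = 0 at x ∈ {-1, 1}; ∂C/∂y = 60y(y - 3)(y - 1)(y + 1) = 0 at y ∈ {-1, 0, 1, 3}.
The Hessian is diagonal: diag(C_xx, C_yy). Second derivatives: C_xx(-1)=-6, C_xx(1)=6; C_yy(-1)=-480, C_yy(0)=180, C_yy(1)=-240, C_yy(3)=1440.
Local minima occur where both diagonal entries positive: (1, 0), (1, 3). Count: 2.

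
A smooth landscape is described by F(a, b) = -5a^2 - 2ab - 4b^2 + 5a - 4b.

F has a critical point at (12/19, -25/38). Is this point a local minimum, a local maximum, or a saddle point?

local maximum

The Hessian of F is constant: H = [[-10, -2], [-2, -8]].
det(H) = (-10)·(-8) − (-2)² = 76.
det(H) > 0 and tr(H) = -18 < 0, so H is negative definite and the point is a local maximum.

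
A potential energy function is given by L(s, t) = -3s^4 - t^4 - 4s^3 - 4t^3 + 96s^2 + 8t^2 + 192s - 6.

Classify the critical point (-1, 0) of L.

The mixed partial ∂²L/∂s∂t is 0, so the Hessian at any point is diag(L_ss, L_tt) = diag(12(-3s^2 - 2s + 16), 4(-3t^2 - 6t + 4)).
At (-1, 0): H = diag(180, 16).
Both eigenvalues are positive, so H is positive definite: a local minimum.

local minimum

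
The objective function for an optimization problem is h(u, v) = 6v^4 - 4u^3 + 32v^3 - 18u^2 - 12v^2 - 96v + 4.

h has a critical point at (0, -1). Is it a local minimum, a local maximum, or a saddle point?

The mixed partial ∂²h/∂u∂v is 0, so the Hessian at any point is diag(h_uu, h_vv) = diag(-12(2u + 3), 24(3v^2 + 8v - 1)).
At (0, -1): H = diag(-36, -144).
Both eigenvalues are negative, so H is negative definite: a local maximum.

local maximum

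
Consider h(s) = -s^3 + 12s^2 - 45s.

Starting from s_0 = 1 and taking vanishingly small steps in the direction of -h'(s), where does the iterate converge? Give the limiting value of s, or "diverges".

h'(s) = -3(s - 5)(s - 3), so h'(1) = -24.
Gradient descent moves in the -h' direction, i.e. s is increasing.
The nearest critical point in that direction is s = 3, where h'' = 6 > 0 (a local minimum). The iterate converges there.

3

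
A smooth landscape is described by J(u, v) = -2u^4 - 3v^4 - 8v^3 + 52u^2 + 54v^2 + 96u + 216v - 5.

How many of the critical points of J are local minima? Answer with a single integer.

J separates as a function of u plus a function of v, so ∇J=0 decouples.
∂J/∂u = -8(u - 4)(u + 1)(u + 3) = 0 at u ∈ {-3, -1, 4}; ∂J/∂v = -12(v - 3)(v + 2)(v + 3) = 0 at v ∈ {-3, -2, 3}.
The Hessian is diagonal: diag(J_uu, J_vv). Second derivatives: J_uu(-3)=-112, J_uu(-1)=80, J_uu(4)=-280; J_vv(-3)=-72, J_vv(-2)=60, J_vv(3)=-360.
Local minima occur where both diagonal entries positive: (-1, -2). Count: 1.

1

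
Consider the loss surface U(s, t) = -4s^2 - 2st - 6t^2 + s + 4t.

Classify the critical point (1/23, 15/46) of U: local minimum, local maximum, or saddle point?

local maximum

The Hessian of U is constant: H = [[-8, -2], [-2, -12]].
det(H) = (-8)·(-12) − (-2)² = 92.
det(H) > 0 and tr(H) = -20 < 0, so H is negative definite and the point is a local maximum.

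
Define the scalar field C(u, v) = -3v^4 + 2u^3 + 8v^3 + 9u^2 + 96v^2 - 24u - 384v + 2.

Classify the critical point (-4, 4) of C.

The mixed partial ∂²C/∂u∂v is 0, so the Hessian at any point is diag(C_uu, C_vv) = diag(6(2u + 3), 12(-3v^2 + 4v + 16)).
At (-4, 4): H = diag(-30, -192).
Both eigenvalues are negative, so H is negative definite: a local maximum.

local maximum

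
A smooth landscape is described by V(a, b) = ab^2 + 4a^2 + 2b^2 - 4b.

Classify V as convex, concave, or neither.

The term ab^2 is cubic, so the Hessian is not constant.
∂²V/∂b² = 2a + 4, which takes both signs as a varies (negative for sufficiently negative a). A diagonal entry of the Hessian changing sign means the Hessian is neither positive- nor negative-semidefinite on all of R^2.

neither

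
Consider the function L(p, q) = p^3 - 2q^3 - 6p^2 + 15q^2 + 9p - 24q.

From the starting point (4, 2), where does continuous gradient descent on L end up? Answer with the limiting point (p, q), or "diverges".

(3, 1)

L is separable, so gradient descent decouples: p follows -∂L/∂p, q follows -∂L/∂q.
∂L/∂p = 3(p - 3)(p - 1); at p=4 this is 9, so p decreases.
∂L/∂q = -6(q - 4)(q - 1); at q=2 this is 12, so q decreases.
p converges to its nearest critical value 3 (a local min of the p-part); q converges to 1. The iterate converges to (3, 1).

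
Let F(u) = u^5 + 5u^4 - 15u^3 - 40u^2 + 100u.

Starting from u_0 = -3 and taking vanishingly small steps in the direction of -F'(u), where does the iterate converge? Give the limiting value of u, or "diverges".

F'(u) = 5(u - 2)(u - 1)(u + 2)(u + 5), so F'(-3) = -200.
Gradient descent moves in the -F' direction, i.e. u is increasing.
The nearest critical point in that direction is u = -2, where F'' = 180 > 0 (a local minimum). The iterate converges there.

-2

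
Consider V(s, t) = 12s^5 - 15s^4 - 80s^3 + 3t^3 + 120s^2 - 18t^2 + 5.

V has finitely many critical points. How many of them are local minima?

V separates as a function of s plus a function of t, so ∇V=0 decouples.
∂V/∂s = 60s(s - 2)(s - 1)(s + 2) = 0 at s ∈ {-2, 0, 1, 2}; ∂V/∂t = 9t(t - 4) = 0 at t ∈ {0, 4}.
The Hessian is diagonal: diag(V_ss, V_tt). Second derivatives: V_ss(-2)=-1440, V_ss(0)=240, V_ss(1)=-180, V_ss(2)=480; V_tt(0)=-36, V_tt(4)=36.
Local minima occur where both diagonal entries positive: (0, 4), (2, 4). Count: 2.

2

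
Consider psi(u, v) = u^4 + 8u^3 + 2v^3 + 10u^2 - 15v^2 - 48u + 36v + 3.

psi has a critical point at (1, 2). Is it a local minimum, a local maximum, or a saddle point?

The mixed partial ∂²psi/∂u∂v is 0, so the Hessian at any point is diag(psi_uu, psi_vv) = diag(4(3u^2 + 12u + 5), 6(2v - 5)).
At (1, 2): H = diag(80, -6).
The eigenvalues have opposite signs, so H is indefinite: a saddle point.

saddle point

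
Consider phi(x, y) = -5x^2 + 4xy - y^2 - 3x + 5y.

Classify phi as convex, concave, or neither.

phi is quadratic, so its Hessian is the constant matrix H = [[-10, 4], [4, -2]].
det(H) = 4, tr(H) = -12.
det(H) > 0 and tr(H) < 0, so H is negative definite everywhere: concave.

concave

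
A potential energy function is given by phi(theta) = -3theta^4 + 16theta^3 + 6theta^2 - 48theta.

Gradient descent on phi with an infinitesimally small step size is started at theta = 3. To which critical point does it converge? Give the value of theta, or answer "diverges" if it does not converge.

1

phi'(theta) = -12(theta - 4)(theta - 1)(theta + 1), so phi'(3) = 96.
Gradient descent moves in the -phi' direction, i.e. theta is decreasing.
The nearest critical point in that direction is theta = 1, where phi'' = 72 > 0 (a local minimum). The iterate converges there.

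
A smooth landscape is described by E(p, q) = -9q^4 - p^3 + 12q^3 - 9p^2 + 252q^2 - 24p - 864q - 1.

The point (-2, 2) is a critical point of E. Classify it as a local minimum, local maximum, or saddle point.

saddle point

The mixed partial ∂²E/∂p∂q is 0, so the Hessian at any point is diag(E_pp, E_qq) = diag(-6(p + 3), 36(-3q^2 + 2q + 14)).
At (-2, 2): H = diag(-6, 216).
The eigenvalues have opposite signs, so H is indefinite: a saddle point.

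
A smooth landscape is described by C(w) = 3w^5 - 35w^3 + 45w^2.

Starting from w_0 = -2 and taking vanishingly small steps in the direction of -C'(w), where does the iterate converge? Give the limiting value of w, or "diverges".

C'(w) = 15w(w - 2)(w - 1)(w + 3), so C'(-2) = -360.
Gradient descent moves in the -C' direction, i.e. w is increasing.
The nearest critical point in that direction is w = 0, where C'' = 90 > 0 (a local minimum). The iterate converges there.

0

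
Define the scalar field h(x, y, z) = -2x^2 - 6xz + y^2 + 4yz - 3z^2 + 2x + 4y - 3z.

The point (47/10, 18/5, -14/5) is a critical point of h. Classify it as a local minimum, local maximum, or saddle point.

saddle point

The Hessian is constant: H = [[-4, 0, -6], [0, 2, 4], [-6, 4, -6]].
Leading principal minors: Δ₁ = -4, Δ₂ = -8, Δ₃ = 40.
The minors fit neither the all-positive nor the alternating-sign pattern, so H is indefinite: a saddle point.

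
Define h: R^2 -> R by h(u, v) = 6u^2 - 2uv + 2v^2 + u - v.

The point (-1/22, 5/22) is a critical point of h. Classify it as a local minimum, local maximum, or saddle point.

The Hessian of h is constant: H = [[12, -2], [-2, 4]].
det(H) = 12·4 − (-2)² = 44.
det(H) > 0 and tr(H) = 16 > 0, so H is positive definite and the point is a local minimum.

local minimum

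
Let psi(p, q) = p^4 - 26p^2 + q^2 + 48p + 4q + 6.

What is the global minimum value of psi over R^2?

psi(p,q) separates as A(p) + B(q) + 6, so its minimum is min A + min B + 6.
A'(p) = 4(p - 3)(p - 1)(p + 4) vanishes at p ∈ {-4, 1, 3}; B'(q) = 2q + 4 vanishes at q ∈ {-2}.
Local minima of A (where A''>0): A(-4)=-352, A(3)=-9. Local minima of B: B(-2)=-4.
So the global minimum of psi is A(-4) + B(-2) + 6 = -352 − 4 + 6 = -350, attained at (-4, -2).

-350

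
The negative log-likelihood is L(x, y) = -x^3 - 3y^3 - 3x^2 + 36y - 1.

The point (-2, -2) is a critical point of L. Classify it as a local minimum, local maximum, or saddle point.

The mixed partial ∂²L/∂x∂y is 0, so the Hessian at any point is diag(L_xx, L_yy) = diag(-6(x + 1), -18y).
At (-2, -2): H = diag(6, 36).
Both eigenvalues are positive, so H is positive definite: a local minimum.

local minimum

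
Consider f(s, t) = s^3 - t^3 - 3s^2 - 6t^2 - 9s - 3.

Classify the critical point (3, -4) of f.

The mixed partial ∂²f/∂s∂t is 0, so the Hessian at any point is diag(f_ss, f_tt) = diag(6(s - 1), -6(t + 2)).
At (3, -4): H = diag(12, 12).
Both eigenvalues are positive, so H is positive definite: a local minimum.

local minimum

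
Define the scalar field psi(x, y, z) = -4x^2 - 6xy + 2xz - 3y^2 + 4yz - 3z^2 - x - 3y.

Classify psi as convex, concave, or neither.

psi is quadratic, so its Hessian is the constant matrix H = [[-8, -6, 2], [-6, -6, 4], [2, 4, -6]].
Leading principal minors: -8, 12, -16.
Signs alternate −, +, − ⇒ H ≺ 0 ⇒ concave.

concave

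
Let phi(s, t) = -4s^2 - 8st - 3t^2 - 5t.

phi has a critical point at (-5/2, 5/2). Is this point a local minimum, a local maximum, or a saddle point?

The Hessian of phi is constant: H = [[-8, -8], [-8, -6]].
det(H) = (-8)·(-6) − (-8)² = -16.
Since det(H) < 0, H is indefinite and the critical point is a saddle point.

saddle point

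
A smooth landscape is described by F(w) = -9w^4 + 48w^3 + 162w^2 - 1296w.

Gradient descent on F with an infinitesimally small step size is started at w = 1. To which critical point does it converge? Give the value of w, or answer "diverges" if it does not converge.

F'(w) = -36(w - 4)(w - 3)(w + 3), so F'(1) = -864.
Gradient descent moves in the -F' direction, i.e. w is increasing.
The nearest critical point in that direction is w = 3, where F'' = 216 > 0 (a local minimum). The iterate converges there.

3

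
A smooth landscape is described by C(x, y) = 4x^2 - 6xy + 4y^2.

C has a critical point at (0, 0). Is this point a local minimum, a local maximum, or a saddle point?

local minimum

The Hessian of C is constant: H = [[8, -6], [-6, 8]].
det(H) = 8·8 − (-6)² = 28.
det(H) > 0 and tr(H) = 16 > 0, so H is positive definite and the point is a local minimum.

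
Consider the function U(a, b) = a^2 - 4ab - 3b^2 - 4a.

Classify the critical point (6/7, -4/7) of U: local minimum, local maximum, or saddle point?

The Hessian of U is constant: H = [[2, -4], [-4, -6]].
det(H) = 2·(-6) − (-4)² = -28.
Since det(H) < 0, H is indefinite and the critical point is a saddle point.

saddle point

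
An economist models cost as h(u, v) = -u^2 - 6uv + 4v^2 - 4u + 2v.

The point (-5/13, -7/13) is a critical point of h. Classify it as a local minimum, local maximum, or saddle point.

saddle point

The Hessian of h is constant: H = [[-2, -6], [-6, 8]].
det(H) = (-2)·8 − (-6)² = -52.
Since det(H) < 0, H is indefinite and the critical point is a saddle point.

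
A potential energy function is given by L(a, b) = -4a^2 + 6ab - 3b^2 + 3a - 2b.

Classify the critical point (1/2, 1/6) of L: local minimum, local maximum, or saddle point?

The Hessian of L is constant: H = [[-8, 6], [6, -6]].
det(H) = (-8)·(-6) − 6² = 12.
det(H) > 0 and tr(H) = -14 < 0, so H is negative definite and the point is a local maximum.

local maximum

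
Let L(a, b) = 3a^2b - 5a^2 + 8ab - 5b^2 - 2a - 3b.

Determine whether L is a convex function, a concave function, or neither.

neither

The term 3a^2b is cubic, so the Hessian is not constant.
∂²L/∂a² = 6b - 10, which takes both signs as b varies (negative for sufficiently negative b). A diagonal entry of the Hessian changing sign means the Hessian is neither positive- nor negative-semidefinite on all of R^2.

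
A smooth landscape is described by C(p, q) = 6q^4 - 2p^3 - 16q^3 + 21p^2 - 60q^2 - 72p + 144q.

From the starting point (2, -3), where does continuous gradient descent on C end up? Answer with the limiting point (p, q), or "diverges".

(3, -2)

C is separable, so gradient descent decouples: p follows -∂C/∂p, q follows -∂C/∂q.
∂C/∂p = -6(p - 4)(p - 3); at p=2 this is -12, so p increases.
∂C/∂q = 24(q - 3)(q - 1)(q + 2); at q=-3 this is -576, so q increases.
p converges to its nearest critical value 3 (a local min of the p-part); q converges to -2. The iterate converges to (3, -2).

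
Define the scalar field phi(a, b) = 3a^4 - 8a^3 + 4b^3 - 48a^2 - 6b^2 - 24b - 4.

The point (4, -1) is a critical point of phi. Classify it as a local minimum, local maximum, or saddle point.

The mixed partial ∂²phi/∂a∂b is 0, so the Hessian at any point is diag(phi_aa, phi_bb) = diag(12(3a^2 - 4a - 8), 12(2b - 1)).
At (4, -1): H = diag(288, -36).
The eigenvalues have opposite signs, so H is indefinite: a saddle point.

saddle point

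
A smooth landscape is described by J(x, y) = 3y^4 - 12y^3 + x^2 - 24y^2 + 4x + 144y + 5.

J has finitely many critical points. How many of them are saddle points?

J separates as a function of x plus a function of y, so ∇J=0 decouples.
∂J/∂x = 2(x + 2) = 0 at x ∈ {-2}; ∂J/∂y = 12(y - 3)(y - 2)(y + 2) = 0 at y ∈ {-2, 2, 3}.
The Hessian is diagonal: diag(J_xx, J_yy). Second derivatives: J_xx(-2)=2; J_yy(-2)=240, J_yy(2)=-48, J_yy(3)=60.
Saddle points occur where the two diagonal entries have opposite signs: (-2, 2). Count: 1.

1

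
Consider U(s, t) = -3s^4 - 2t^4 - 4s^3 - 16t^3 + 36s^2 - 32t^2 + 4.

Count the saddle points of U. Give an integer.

4

U separates as a function of s plus a function of t, so ∇U=0 decouples.
∂U/∂s = -12s(s - 2)(s + 3) = 0 at s ∈ {-3, 0, 2}; ∂U/∂t = -8t(t + 2)(t + 4) = 0 at t ∈ {-4, -2, 0}.
The Hessian is diagonal: diag(U_ss, U_tt). Second derivatives: U_ss(-3)=-180, U_ss(0)=72, U_ss(2)=-120; U_tt(-4)=-64, U_tt(-2)=32, U_tt(0)=-64.
Saddle points occur where the two diagonal entries have opposite signs: (-3, -2), (0, -4), (0, 0), (2, -2). Count: 4.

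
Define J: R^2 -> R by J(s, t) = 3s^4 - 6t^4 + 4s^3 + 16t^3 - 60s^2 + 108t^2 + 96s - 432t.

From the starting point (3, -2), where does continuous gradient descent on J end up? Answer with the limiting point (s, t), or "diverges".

(2, 2)

J is separable, so gradient descent decouples: s follows -∂J/∂s, t follows -∂J/∂t.
∂J/∂s = 12(s - 2)(s - 1)(s + 4); at s=3 this is 168, so s decreases.
∂J/∂t = -24(t - 3)(t - 2)(t + 3); at t=-2 this is -480, so t increases.
s converges to its nearest critical value 2 (a local min of the s-part); t converges to 2. The iterate converges to (2, 2).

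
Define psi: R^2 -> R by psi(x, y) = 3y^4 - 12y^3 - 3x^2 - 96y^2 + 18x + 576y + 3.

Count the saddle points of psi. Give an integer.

2

psi separates as a function of x plus a function of y, so ∇psi=0 decouples.
∂psi/∂x = -6(x - 3) = 0 at x ∈ {3}; ∂psi/∂y = 12(y - 4)(y - 3)(y + 4) = 0 at y ∈ {-4, 3, 4}.
The Hessian is diagonal: diag(psi_xx, psi_yy). Second derivatives: psi_xx(3)=-6; psi_yy(-4)=672, psi_yy(3)=-84, psi_yy(4)=96.
Saddle points occur where the two diagonal entries have opposite signs: (3, -4), (3, 4). Count: 2.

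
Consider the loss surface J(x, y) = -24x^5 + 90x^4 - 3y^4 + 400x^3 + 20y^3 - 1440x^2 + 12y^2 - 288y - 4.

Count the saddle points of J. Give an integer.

6

J separates as a function of x plus a function of y, so ∇J=0 decouples.
∂J/∂x = -120x(x - 4)(x - 2)(x + 3) = 0 at x ∈ {-3, 0, 2, 4}; ∂J/∂y = -12(y - 4)(y - 3)(y + 2) = 0 at y ∈ {-2, 3, 4}.
The Hessian is diagonal: diag(J_xx, J_yy). Second derivatives: J_xx(-3)=12600, J_xx(0)=-2880, J_xx(2)=2400, J_xx(4)=-6720; J_yy(-2)=-360, J_yy(3)=60, J_yy(4)=-72.
Saddle points occur where the two diagonal entries have opposite signs: (-3, -2), (-3, 4), (0, 3), (2, -2), (2, 4), (4, 3). Count: 6.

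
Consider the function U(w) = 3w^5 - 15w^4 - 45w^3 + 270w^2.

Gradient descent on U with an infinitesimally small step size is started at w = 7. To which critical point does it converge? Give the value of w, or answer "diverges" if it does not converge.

U'(w) = 15w(w - 4)(w - 3)(w + 3), so U'(7) = 12600.
Gradient descent moves in the -U' direction, i.e. w is decreasing.
The nearest critical point in that direction is w = 4, where U'' = 420 > 0 (a local minimum). The iterate converges there.

4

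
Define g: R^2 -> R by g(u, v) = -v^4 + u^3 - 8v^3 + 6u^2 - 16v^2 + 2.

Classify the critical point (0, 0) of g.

saddle point

The mixed partial ∂²g/∂u∂v is 0, so the Hessian at any point is diag(g_uu, g_vv) = diag(6(u + 2), -4(3v^2 + 12v + 8)).
At (0, 0): H = diag(12, -32).
The eigenvalues have opposite signs, so H is indefinite: a saddle point.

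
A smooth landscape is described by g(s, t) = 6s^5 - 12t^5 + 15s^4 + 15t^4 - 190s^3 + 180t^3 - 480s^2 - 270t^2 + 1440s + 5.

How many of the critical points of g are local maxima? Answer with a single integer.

g separates as a function of s plus a function of t, so ∇g=0 decouples.
∂g/∂s = 30(s - 4)(s - 1)(s + 3)(s + 4) = 0 at s ∈ {-4, -3, 1, 4}; ∂g/∂t = -60t(t - 3)(t - 1)(t + 3) = 0 at t ∈ {-3, 0, 1, 3}.
The Hessian is diagonal: diag(g_ss, g_tt). Second derivatives: g_ss(-4)=-1200, g_ss(-3)=840, g_ss(1)=-1800, g_ss(4)=5040; g_tt(-3)=4320, g_tt(0)=-540, g_tt(1)=480, g_tt(3)=-2160.
Local maxima occur where both diagonal entries negative: (-4, 0), (-4, 3), (1, 0), (1, 3). Count: 4.

4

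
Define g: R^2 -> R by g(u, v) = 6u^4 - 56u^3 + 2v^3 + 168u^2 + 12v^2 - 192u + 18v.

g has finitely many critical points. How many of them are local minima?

2

g separates as a function of u plus a function of v, so ∇g=0 decouples.
∂g/∂u = 24(u - 4)(u - 2)(u - 1) = 0 at u ∈ {1, 2, 4}; ∂g/∂v = 6(v + 1)(v + 3) = 0 at v ∈ {-3, -1}.
The Hessian is diagonal: diag(g_uu, g_vv). Second derivatives: g_uu(1)=72, g_uu(2)=-48, g_uu(4)=144; g_vv(-3)=-12, g_vv(-1)=12.
Local minima occur where both diagonal entries positive: (1, -1), (4, -1). Count: 2.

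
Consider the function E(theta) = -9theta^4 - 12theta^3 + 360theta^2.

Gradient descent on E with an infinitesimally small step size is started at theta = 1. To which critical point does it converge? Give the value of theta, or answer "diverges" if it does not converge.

0

E'(theta) = -36theta(theta - 4)(theta + 5), so E'(1) = 648.
Gradient descent moves in the -E' direction, i.e. theta is decreasing.
The nearest critical point in that direction is theta = 0, where E'' = 720 > 0 (a local minimum). The iterate converges there.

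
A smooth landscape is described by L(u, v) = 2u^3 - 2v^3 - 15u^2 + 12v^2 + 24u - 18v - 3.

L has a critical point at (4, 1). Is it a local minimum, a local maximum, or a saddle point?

The mixed partial ∂²L/∂u∂v is 0, so the Hessian at any point is diag(L_uu, L_vv) = diag(6(2u - 5), 12(-v + 2)).
At (4, 1): H = diag(18, 12).
Both eigenvalues are positive, so H is positive definite: a local minimum.

local minimum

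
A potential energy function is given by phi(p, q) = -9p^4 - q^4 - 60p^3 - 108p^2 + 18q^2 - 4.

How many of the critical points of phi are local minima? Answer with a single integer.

phi separates as a function of p plus a function of q, so ∇phi=0 decouples.
∂phi/∂p = -36p(p + 2)(p + 3) = 0 at p ∈ {-3, -2, 0}; ∂phi/∂q = -4q(q - 3)(q + 3) = 0 at q ∈ {-3, 0, 3}.
The Hessian is diagonal: diag(phi_pp, phi_qq). Second derivatives: phi_pp(-3)=-108, phi_pp(-2)=72, phi_pp(0)=-216; phi_qq(-3)=-72, phi_qq(0)=36, phi_qq(3)=-72.
Local minima occur where both diagonal entries positive: (-2, 0). Count: 1.

1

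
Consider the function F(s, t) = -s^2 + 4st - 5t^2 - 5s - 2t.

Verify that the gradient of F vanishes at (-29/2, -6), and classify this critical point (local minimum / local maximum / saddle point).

∇F = (-2s + 4t - 5, 4s - 10t - 2); substituting (-29/2, -6) gives ∇F = (0, 0), so (-29/2, -6) is indeed a critical point.
The Hessian of F is constant: H = [[-2, 4], [4, -10]].
det(H) = (-2)·(-10) − 4² = 4.
det(H) > 0 and tr(H) = -12 < 0, so H is negative definite and the point is a local maximum.

local maximum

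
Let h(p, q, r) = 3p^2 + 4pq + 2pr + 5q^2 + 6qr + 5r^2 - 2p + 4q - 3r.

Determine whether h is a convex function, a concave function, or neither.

h is quadratic, so its Hessian is the constant matrix H = [[6, 4, 2], [4, 10, 6], [2, 6, 10]].
Leading principal minors: 6, 44, 280.
All positive ⇒ H ≻ 0 ⇒ convex.

convex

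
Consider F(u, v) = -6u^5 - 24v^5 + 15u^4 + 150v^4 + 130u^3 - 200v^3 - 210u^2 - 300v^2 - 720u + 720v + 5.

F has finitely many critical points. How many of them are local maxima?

4

F separates as a function of u plus a function of v, so ∇F=0 decouples.
∂F/∂u = -30(u - 4)(u - 2)(u + 1)(u + 3) = 0 at u ∈ {-3, -1, 2, 4}; ∂F/∂v = -120(v - 3)(v - 2)(v - 1)(v + 1) = 0 at v ∈ {-1, 1, 2, 3}.
The Hessian is diagonal: diag(F_uu, F_vv). Second derivatives: F_uu(-3)=2100, F_uu(-1)=-900, F_uu(2)=900, F_uu(4)=-2100; F_vv(-1)=2880, F_vv(1)=-480, F_vv(2)=360, F_vv(3)=-960.
Local maxima occur where both diagonal entries negative: (-1, 1), (-1, 3), (4, 1), (4, 3). Count: 4.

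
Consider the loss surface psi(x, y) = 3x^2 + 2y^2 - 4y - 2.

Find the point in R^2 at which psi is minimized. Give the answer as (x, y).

psi(x,y) separates as P(x) + Q(y) − 2, so its minimum is min P + min Q − 2.
P'(x) = 6x vanishes at x ∈ {0}; Q'(y) = 4y - 4 vanishes at y ∈ {1}.
Local minima of P (where P''>0): P(0)=0. Local minima of Q: Q(1)=-2.
So the global minimum of psi is P(0) + Q(1) − 2 = 0 − 2 − 2 = -4, attained at (0, 1).

(0, 1)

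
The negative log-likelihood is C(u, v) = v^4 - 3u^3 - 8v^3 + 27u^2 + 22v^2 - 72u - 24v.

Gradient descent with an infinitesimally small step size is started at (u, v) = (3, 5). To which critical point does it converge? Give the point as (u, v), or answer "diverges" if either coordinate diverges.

C is separable, so gradient descent decouples: u follows -∂C/∂u, v follows -∂C/∂v.
∂C/∂u = -9(u - 4)(u - 2); at u=3 this is 9, so u decreases.
∂C/∂v = 4(v - 3)(v - 2)(v - 1); at v=5 this is 96, so v decreases.
u converges to its nearest critical value 2 (a local min of the u-part); v converges to 3. The iterate converges to (2, 3).

(2, 3)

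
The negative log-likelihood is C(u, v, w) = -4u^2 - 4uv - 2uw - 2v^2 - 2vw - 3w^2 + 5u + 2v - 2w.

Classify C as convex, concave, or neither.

concave

C is quadratic, so its Hessian is the constant matrix H = [[-8, -4, -2], [-4, -4, -2], [-2, -2, -6]].
Leading principal minors: -8, 16, -80.
Signs alternate −, +, − ⇒ H ≺ 0 ⇒ concave.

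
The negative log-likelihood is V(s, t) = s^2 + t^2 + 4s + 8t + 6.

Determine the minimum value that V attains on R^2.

V(s,t) separates as P(s) + Q(t) + 6, so its minimum is min P + min Q + 6.
P'(s) = 2s + 4 vanishes at s ∈ {-2}; Q'(t) = 2(t + 4) vanishes at t ∈ {-4}.
Local minima of P (where P''>0): P(-2)=-4. Local minima of Q: Q(-4)=-16.
So the global minimum of V is P(-2) + Q(-4) + 6 = -4 − 16 + 6 = -14, attained at (-2, -4).

-14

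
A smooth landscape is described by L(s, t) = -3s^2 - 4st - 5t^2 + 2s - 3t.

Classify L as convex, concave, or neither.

L is quadratic, so its Hessian is the constant matrix H = [[-6, -4], [-4, -10]].
det(H) = 44, tr(H) = -16.
det(H) > 0 and tr(H) < 0, so H is negative definite everywhere: concave.

concave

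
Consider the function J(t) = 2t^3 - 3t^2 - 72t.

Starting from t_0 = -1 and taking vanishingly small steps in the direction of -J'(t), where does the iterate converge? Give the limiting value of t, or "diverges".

J'(t) = 6(t - 4)(t + 3), so J'(-1) = -60.
Gradient descent moves in the -J' direction, i.e. t is increasing.
The nearest critical point in that direction is t = 4, where J'' = 42 > 0 (a local minimum). The iterate converges there.

4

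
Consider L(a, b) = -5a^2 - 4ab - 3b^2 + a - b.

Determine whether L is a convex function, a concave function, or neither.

concave

L is quadratic, so its Hessian is the constant matrix H = [[-10, -4], [-4, -6]].
det(H) = 44, tr(H) = -16.
det(H) > 0 and tr(H) < 0, so H is negative definite everywhere: concave.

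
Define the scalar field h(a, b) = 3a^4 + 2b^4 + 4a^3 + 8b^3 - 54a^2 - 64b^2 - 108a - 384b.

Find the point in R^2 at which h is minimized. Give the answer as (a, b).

(3, 4)

h(a,b) separates as P(a) + Q(b), so its minimum is min P + min Q.
P'(a) = 12(a - 3)(a + 1)(a + 3) vanishes at a ∈ {-3, -1, 3}; Q'(b) = 8(b - 4)(b + 3)(b + 4) vanishes at b ∈ {-4, -3, 4}.
Local minima of P (where P''>0): P(-3)=-27, P(3)=-459. Local minima of Q: Q(-4)=512, Q(4)=-1536.
So the global minimum of h is P(3) + Q(4) = -459 − 1536 = -1995, attained at (3, 4).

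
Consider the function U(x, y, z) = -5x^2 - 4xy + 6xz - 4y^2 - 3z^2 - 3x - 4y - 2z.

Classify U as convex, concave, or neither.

U is quadratic, so its Hessian is the constant matrix H = [[-10, -4, 6], [-4, -8, 0], [6, 0, -6]].
Leading principal minors: -10, 64, -96.
Signs alternate −, +, − ⇒ H ≺ 0 ⇒ concave.

concave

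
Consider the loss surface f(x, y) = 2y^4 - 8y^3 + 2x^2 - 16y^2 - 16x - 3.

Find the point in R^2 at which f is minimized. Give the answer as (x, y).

f(x,y) separates as P(x) + Q(y) − 3, so its minimum is min P + min Q − 3.
P'(x) = 4x - 16 vanishes at x ∈ {4}; Q'(y) = 8y(y - 4)(y + 1) vanishes at y ∈ {-1, 0, 4}.
Local minima of P (where P''>0): P(4)=-32. Local minima of Q: Q(-1)=-6, Q(4)=-256.
So the global minimum of f is P(4) + Q(4) − 3 = -32 − 256 − 3 = -291, attained at (4, 4).

(4, 4)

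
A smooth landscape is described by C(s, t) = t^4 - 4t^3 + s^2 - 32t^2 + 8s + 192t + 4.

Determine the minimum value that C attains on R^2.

-780

C(s,t) separates as P(s) + Q(t) + 4, so its minimum is min P + min Q + 4.
P'(s) = 2s + 8 vanishes at s ∈ {-4}; Q'(t) = 4(t - 4)(t - 3)(t + 4) vanishes at t ∈ {-4, 3, 4}.
Local minima of P (where P''>0): P(-4)=-16. Local minima of Q: Q(-4)=-768, Q(4)=256.
So the global minimum of C is P(-4) + Q(-4) + 4 = -16 − 768 + 4 = -780, attained at (-4, -4).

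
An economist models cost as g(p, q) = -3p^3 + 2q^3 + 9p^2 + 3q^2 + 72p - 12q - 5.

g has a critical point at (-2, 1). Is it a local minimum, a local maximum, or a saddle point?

local minimum

The mixed partial ∂²g/∂p∂q is 0, so the Hessian at any point is diag(g_pp, g_qq) = diag(18(-p + 1), 6(2q + 1)).
At (-2, 1): H = diag(54, 18).
Both eigenvalues are positive, so H is positive definite: a local minimum.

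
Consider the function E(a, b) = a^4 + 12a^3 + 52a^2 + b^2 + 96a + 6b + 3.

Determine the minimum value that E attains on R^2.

-70

E(a,b) separates as P(a) + Q(b) + 3, so its minimum is min P + min Q + 3.
P'(a) = 4(a + 2)(a + 3)(a + 4) vanishes at a ∈ {-4, -3, -2}; Q'(b) = 2b + 6 vanishes at b ∈ {-3}.
Local minima of P (where P''>0): P(-4)=-64, P(-2)=-64. Local minima of Q: Q(-3)=-9.
So the global minimum of E is P(-4) + Q(-3) + 3 = -64 − 9 + 3 = -70, attained at (-4, -3).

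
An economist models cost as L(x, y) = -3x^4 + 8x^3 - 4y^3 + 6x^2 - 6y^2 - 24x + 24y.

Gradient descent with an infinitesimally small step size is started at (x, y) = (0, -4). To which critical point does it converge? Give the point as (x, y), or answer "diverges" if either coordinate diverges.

L is separable, so gradient descent decouples: x follows -∂L/∂x, y follows -∂L/∂y.
∂L/∂x = -12(x - 2)(x - 1)(x + 1); at x=0 this is -24, so x increases.
∂L/∂y = -12(y - 1)(y + 2); at y=-4 this is -120, so y increases.
x converges to its nearest critical value 1 (a local min of the x-part); y converges to -2. The iterate converges to (1, -2).

(1, -2)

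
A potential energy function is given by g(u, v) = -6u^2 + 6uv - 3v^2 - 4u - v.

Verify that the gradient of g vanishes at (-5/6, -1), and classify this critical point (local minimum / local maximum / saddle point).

∇g = (-12u + 6v - 4, 6u - 6v - 1); substituting (-5/6, -1) gives ∇g = (0, 0), so (-5/6, -1) is indeed a critical point.
The Hessian of g is constant: H = [[-12, 6], [6, -6]].
det(H) = (-12)·(-6) − 6² = 36.
det(H) > 0 and tr(H) = -18 < 0, so H is negative definite and the point is a local maximum.

local maximum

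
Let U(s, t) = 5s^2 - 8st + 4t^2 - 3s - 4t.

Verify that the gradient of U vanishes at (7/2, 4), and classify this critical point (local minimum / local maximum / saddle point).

local minimum

∇U = (10s - 8t - 3, -8s + 8t - 4); substituting (7/2, 4) gives ∇U = (0, 0), so (7/2, 4) is indeed a critical point.
The Hessian of U is constant: H = [[10, -8], [-8, 8]].
det(H) = 10·8 − (-8)² = 16.
det(H) > 0 and tr(H) = 18 > 0, so H is positive definite and the point is a local minimum.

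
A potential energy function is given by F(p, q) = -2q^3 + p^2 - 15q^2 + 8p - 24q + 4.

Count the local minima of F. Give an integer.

1

F separates as a function of p plus a function of q, so ∇F=0 decouples.
∂F/∂p = 2(p + 4) = 0 at p ∈ {-4}; ∂F/∂q = -6(q + 1)(q + 4) = 0 at q ∈ {-4, -1}.
The Hessian is diagonal: diag(F_pp, F_qq). Second derivatives: F_pp(-4)=2; F_qq(-4)=18, F_qq(-1)=-18.
Local minima occur where both diagonal entries positive: (-4, -4). Count: 1.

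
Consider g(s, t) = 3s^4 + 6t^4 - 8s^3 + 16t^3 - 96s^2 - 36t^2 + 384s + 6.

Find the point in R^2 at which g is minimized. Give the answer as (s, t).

(-4, -3)

g(s,t) separates as P(s) + Q(t) + 6, so its minimum is min P + min Q + 6.
P'(s) = 12(s - 4)(s - 2)(s + 4) vanishes at s ∈ {-4, 2, 4}; Q'(t) = 24t(t - 1)(t + 3) vanishes at t ∈ {-3, 0, 1}.
Local minima of P (where P''>0): P(-4)=-1792, P(4)=256. Local minima of Q: Q(-3)=-270, Q(1)=-14.
So the global minimum of g is P(-4) + Q(-3) + 6 = -1792 − 270 + 6 = -2056, attained at (-4, -3).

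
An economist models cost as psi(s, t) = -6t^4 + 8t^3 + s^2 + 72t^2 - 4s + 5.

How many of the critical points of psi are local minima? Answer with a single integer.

psi separates as a function of s plus a function of t, so ∇psi=0 decouples.
∂psi/∂s = 2(s - 2) = 0 at s ∈ {2}; ∂psi/∂t = -24t(t - 3)(t + 2) = 0 at t ∈ {-2, 0, 3}.
The Hessian is diagonal: diag(psi_ss, psi_tt). Second derivatives: psi_ss(2)=2; psi_tt(-2)=-240, psi_tt(0)=144, psi_tt(3)=-360.
Local minima occur where both diagonal entries positive: (2, 0). Count: 1.

1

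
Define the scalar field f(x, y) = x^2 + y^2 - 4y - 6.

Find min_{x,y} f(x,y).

f(x,y) separates as P(x) + Q(y) − 6, so its minimum is min P + min Q − 6.
P'(x) = 2x vanishes at x ∈ {0}; Q'(y) = 2y - 4 vanishes at y ∈ {2}.
Local minima of P (where P''>0): P(0)=0. Local minima of Q: Q(2)=-4.
So the global minimum of f is P(0) + Q(2) − 6 = 0 − 4 − 6 = -10, attained at (0, 2).

-10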